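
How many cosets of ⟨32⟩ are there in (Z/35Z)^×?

2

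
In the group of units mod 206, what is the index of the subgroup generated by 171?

2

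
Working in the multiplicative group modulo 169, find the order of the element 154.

ord(154) | φ(169) = φ(13^2) = 13·(13−1) = 156 = 2^2 · 3 · 13.
Divisors of 156: 1, 2, 3, 4, 6, 12, 13, 26, 39, 52, 78, 156.
Check 154^d mod 169 for each divisor in increasing order:
154^1 ≡ 154 (mod 169)
154^2 ≡ 56 (mod 169)
154^3 ≡ 5 (mod 169)
154^4 ≡ 94 (mod 169)
154^6 ≡ 25 (mod 169)
154^12 ≡ 118 (mod 169)
154^13 ≡ 89 (mod 169)
154^26 ≡ 147 (mod 169)
154^39 ≡ 70 (mod 169)
154^52 ≡ 146 (mod 169)
154^78 ≡ 168 (mod 169)
154^156 ≡ 1 (mod 169) ✓
Hence ord(154) = 156.

156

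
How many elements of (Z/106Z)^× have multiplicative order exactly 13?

12

φ(106) = φ(2)·φ(53) = 1·52 = 52 = 2^2 · 13.
In a cyclic group of order 52, there are φ(d) elements of order d for each divisor d of 52, and zero for non-divisors.
13 | 52, and φ(13) = 13 − 1 = 12.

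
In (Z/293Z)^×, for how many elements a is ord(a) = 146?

72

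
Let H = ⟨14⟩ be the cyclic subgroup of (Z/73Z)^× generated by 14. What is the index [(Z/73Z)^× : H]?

1

ord(14) | φ(73) = 73 − 1 = 72 = 2^3 · 3^2.
Divisors of 72: 1, 2, 3, 4, 6, 8, 9, 12, 18, 24, 36, 72.
Evaluate successive powers at the divisors of 72:
14^1 ≡ 14 (mod 73)
14^2 ≡ 50 (mod 73)
14^3 ≡ 43 (mod 73)
14^4 ≡ 18 (mod 73)
14^6 ≡ 24 (mod 73)
14^8 ≡ 32 (mod 73)
14^9 ≡ 10 (mod 73)
14^12 ≡ 65 (mod 73)
14^18 ≡ 27 (mod 73)
14^24 ≡ 64 (mod 73)
14^36 ≡ 72 (mod 73)
14^72 ≡ 1 (mod 73) ✓
The order of 14 is 72, so the subgroup it generates has 72 elements.
Index = |(Z/73Z)^×| / |⟨14⟩| = 72 / 72 = 1.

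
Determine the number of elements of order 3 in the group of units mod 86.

2

φ(86) = φ(2)·φ(43) = 1·42 = 42 = 2 · 3 · 7.
In a cyclic group of order 42, there are φ(d) elements of order d for each divisor d of 42, and zero for non-divisors.
3 | 42, and φ(3) = 3 − 1 = 2.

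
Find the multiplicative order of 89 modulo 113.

By Lagrange's theorem, ord_113(89) divides φ(113) = 113 − 1 = 112 = 2^4 · 7.
Divisors of 112: 1, 2, 4, 7, 8, 14, 16, 28, 56, 112.
Check 89^d mod 113 for each divisor in increasing order:
89^1 ≡ 89 (mod 113)
89^2 ≡ 11 (mod 113)
89^4 ≡ 8 (mod 113)
89^7 ≡ 35 (mod 113)
89^8 ≡ 64 (mod 113)
89^14 ≡ 95 (mod 113)
89^16 ≡ 28 (mod 113)
89^28 ≡ 98 (mod 113)
89^56 ≡ 112 (mod 113)
89^112 ≡ 1 (mod 113) ✓
Therefore the multiplicative order of 89 modulo 113 is 112.

112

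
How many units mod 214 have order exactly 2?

1

φ(214) = φ(2)·φ(107) = 1·106 = 106 = 2 · 53.
In a cyclic group of order 106, there are φ(d) elements of order d for each divisor d of 106, and zero for non-divisors.
2 | 106, and φ(2) = 2 − 1 = 1.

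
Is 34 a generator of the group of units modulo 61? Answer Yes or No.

No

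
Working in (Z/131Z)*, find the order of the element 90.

130

Since 90 ∈ (Z/131Z)^×, its order divides φ(131) = 131 − 1 = 130 = 2 · 5 · 13.
Divisors of 130: 1, 2, 5, 10, 13, 26, 65, 130.
Check 90^d mod 131 for each divisor in increasing order:
90^1 ≡ 90 (mod 131)
90^2 ≡ 109 (mod 131)
90^5 ≡ 68 (mod 131)
90^10 ≡ 39 (mod 131)
90^13 ≡ 70 (mod 131)
90^26 ≡ 53 (mod 131)
90^65 ≡ 130 (mod 131)
90^130 ≡ 1 (mod 131) ✓
The smallest such exponent is 130, so the order of 90 is 130.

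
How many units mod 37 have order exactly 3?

2

φ(37) = 37 − 1 = 36 = 2^2 · 3^2.
In a cyclic group of order 36, there are φ(d) elements of order d for each divisor d of 36, and zero for non-divisors.
3 | 36, and φ(3) = 3 − 1 = 2.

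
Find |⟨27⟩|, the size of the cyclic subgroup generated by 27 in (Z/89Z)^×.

88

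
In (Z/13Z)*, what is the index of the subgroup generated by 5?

3

By Lagrange's theorem, ord_13(5) divides φ(13) = 13 − 1 = 12 = 2^2 · 3.
Divisors of 12: 1, 2, 3, 4, 6, 12.
Test each divisor d:
5^1 ≡ 5
5^2 ≡ 12
5^3 ≡ 8
5^4 ≡ 1
So ord_13(5) = 4, hence |⟨5⟩| = 4.
Index = |(Z/13Z)^×| / |⟨5⟩| = 12 / 4 = 3.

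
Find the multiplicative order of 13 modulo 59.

58

By Lagrange's theorem, ord_59(13) divides φ(59) = 59 − 1 = 58 = 2 · 29.
Divisors of 58: 1, 2, 29, 58.
Test each divisor d:
13^1 ≡ 13
13^2 ≡ 51
13^29 ≡ 58
13^58 ≡ 1
Therefore the multiplicative order of 13 modulo 59 is 58.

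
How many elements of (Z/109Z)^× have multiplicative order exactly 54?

18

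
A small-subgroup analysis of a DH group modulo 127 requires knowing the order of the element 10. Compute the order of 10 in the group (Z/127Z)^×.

Since 10 ∈ (Z/127Z)^×, its order divides φ(127) = 127 − 1 = 126 = 2 · 3^2 · 7.
Divisors of 126: 1, 2, 3, 6, 7, 9, 14, 18, 21, 42, 63, 126.
Evaluate successive powers at the divisors of 126:
10^1 ≡ 10 (mod 127)
10^2 ≡ 100 (mod 127)
10^3 ≡ 111 (mod 127)
10^6 ≡ 2 (mod 127)
10^7 ≡ 20 (mod 127)
10^9 ≡ 95 (mod 127)
10^14 ≡ 19 (mod 127)
10^18 ≡ 8 (mod 127)
10^21 ≡ 126 (mod 127)
10^42 ≡ 1 (mod 127) ✓
Hence ord(10) = 42.

42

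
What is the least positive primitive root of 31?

3

φ(31) = 31 − 1 = 30 = 2 · 3 · 5.
g is a primitive root iff g^(30/q) ≢ 1 (mod 31) for each prime q ∈ {2, 3, 5}.
g = 2: 2^15 ≡ 1 — hits 1, so not a primitive root.
g = 3: 3^15 ≡ 30; 3^10 ≡ 25; 3^6 ≡ 16 — none is 1, so 3 is a primitive root.
So 3 is the smallest generator of (Z/31Z)^×.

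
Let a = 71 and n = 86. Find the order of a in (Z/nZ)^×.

42

ord(71) | φ(86) = φ(2)·φ(43) = 1·42 = 42 = 2 · 3 · 7.
Divisors of 42: 1, 2, 3, 6, 7, 14, 21, 42.
Test each divisor d:
71^1 ≡ 71
71^2 ≡ 53
71^3 ≡ 65
71^6 ≡ 11
71^7 ≡ 7
71^14 ≡ 49
71^21 ≡ 85
71^42 ≡ 1
So ord_86(71) = 42.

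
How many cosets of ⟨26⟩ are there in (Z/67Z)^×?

By Lagrange's theorem, ord_67(26) divides φ(67) = 67 − 1 = 66 = 2 · 3 · 11.
Divisors of 66: 1, 2, 3, 6, 11, 22, 33, 66.
Evaluate successive powers at the divisors of 66:
26^1 ≡ 26
26^2 ≡ 6
26^3 ≡ 22
26^6 ≡ 15
26^11 ≡ 37
26^22 ≡ 29
26^33 ≡ 1
Thus |⟨26⟩| = ord(26) = 33.
[(Z/67Z)^× : ⟨26⟩] = 66/33 = 2.

2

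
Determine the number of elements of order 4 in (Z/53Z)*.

2

φ(53) = 53 − 1 = 52 = 2^2 · 13.
Since (Z/53Z)^× is cyclic of order 52, the number of elements of order d is φ(d) when d | 52 and 0 otherwise.
4 = 2^2 divides 52, and φ(4) = 2.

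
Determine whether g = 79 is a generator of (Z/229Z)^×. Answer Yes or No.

Yes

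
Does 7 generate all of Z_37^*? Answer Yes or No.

No

φ(37) = 37 − 1 = 36 = 2^2 · 3^2.
It suffices to check that the order of 7 is not a proper divisor of 36: compute 7^(36/q) for q ∈ {2, 3}.
7^18 ≡ 1 (mod 37)  [q = 2: ≡ 1 ✗]
7^12 ≡ 10 (mod 37)  [q = 3: ≢ 1 ✓]
7^18 ≡ 1 shows ord(7) | 18, strictly less than φ(37); not a primitive root.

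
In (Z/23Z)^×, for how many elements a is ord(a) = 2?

1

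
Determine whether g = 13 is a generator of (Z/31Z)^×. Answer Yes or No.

Yes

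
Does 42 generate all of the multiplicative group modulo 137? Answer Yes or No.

Yes

φ(137) = 137 − 1 = 136 = 2^3 · 17.
An element g generates (Z/137Z)^× iff g^(136/q) ≢ 1 (mod 137) for each prime q ∈ {2, 17}.
42^68 ≡ 136 (mod 137)  [q = 2: ≢ 1 ✓]
42^8 ≡ 88 (mod 137)  [q = 17: ≢ 1 ✓]
All checks pass, so 42 has order 136 and is a primitive root modulo 137.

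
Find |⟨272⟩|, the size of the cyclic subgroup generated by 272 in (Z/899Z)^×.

Since 272 ∈ (Z/899Z)^×, its order divides φ(899) = φ(29·31) = (29−1)·(31−1) = 28·30 = 840 = 2^3 · 3 · 5 · 7.
Divisors of 840: 1, 2, 3, 4, 5, 6, 7, 8, 10, 12, 14, 15, 20, 21, 24, 28, 30, 35, 40, 42, 56, 60, 70, 84, 105, 120, 140, 168, 210, 280, 420, 840.
Check 272^d mod 899 for each divisor in increasing order:
272^1 ≡ 272 (mod 899)
272^2 ≡ 266 (mod 899)
272^3 ≡ 432 (mod 899)
272^4 ≡ 634 (mod 899)
272^5 ≡ 739 (mod 899)
272^6 ≡ 531 (mod 899)
272^7 ≡ 592 (mod 899)
272^8 ≡ 103 (mod 899)
272^10 ≡ 428 (mod 899)
272^12 ≡ 574 (mod 899)
272^14 ≡ 753 (mod 899)
272^15 ≡ 743 (mod 899)
272^20 ≡ 687 (mod 899)
272^21 ≡ 771 (mod 899)
272^24 ≡ 442 (mod 899)
272^28 ≡ 639 (mod 899)
272^30 ≡ 63 (mod 899)
272^35 ≡ 708 (mod 899)
272^40 ≡ 893 (mod 899)
272^42 ≡ 202 (mod 899)
272^56 ≡ 175 (mod 899)
272^60 ≡ 373 (mod 899)
272^70 ≡ 521 (mod 899)
272^84 ≡ 349 (mod 899)
272^105 ≡ 278 (mod 899)
272^120 ≡ 683 (mod 899)
272^140 ≡ 842 (mod 899)
272^168 ≡ 436 (mod 899)
272^210 ≡ 869 (mod 899)
272^280 ≡ 552 (mod 899)
272^420 ≡ 1 (mod 899) ✓
Therefore the multiplicative order of 272 modulo 899 is 420.

420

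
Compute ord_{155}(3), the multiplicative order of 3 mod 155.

By Lagrange's theorem, ord_155(3) divides φ(155) = φ(5·31) = (5−1)·(31−1) = 4·30 = 120 = 2^3 · 3 · 5.
Divisors of 120: 1, 2, 3, 4, 5, 6, 8, 10, 12, 15, 20, 24, 30, 40, 60, 120.
Compute 3^d (mod 155) for the divisors d until we hit 1:
3^1 ≡ 3
3^2 ≡ 9
3^3 ≡ 27
3^4 ≡ 81
3^5 ≡ 88
3^6 ≡ 109
3^8 ≡ 51
3^10 ≡ 149
3^12 ≡ 101
3^15 ≡ 92
3^20 ≡ 36
3^24 ≡ 126
3^30 ≡ 94
3^40 ≡ 56
3^60 ≡ 1
Hence ord(3) = 60.

60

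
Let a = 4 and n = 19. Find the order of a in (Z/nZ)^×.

9

Since 4 ∈ (Z/19Z)^×, its order divides φ(19) = 19 − 1 = 18 = 2 · 3^2.
Divisors of 18: 1, 2, 3, 6, 9, 18.
Compute 4^d (mod 19) for the divisors d until we hit 1:
4^1 ≡ 4 (mod 19)
4^2 ≡ 16 (mod 19)
4^3 ≡ 7 (mod 19)
4^6 ≡ 11 (mod 19)
4^9 ≡ 1 (mod 19) ✓
Hence ord(4) = 9.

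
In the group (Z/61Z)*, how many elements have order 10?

φ(61) = 61 − 1 = 60 = 2^2 · 3 · 5.
Since (Z/61Z)^× is cyclic of order 60, the number of elements of order d is φ(d) when d | 60 and 0 otherwise.
10 = 2 · 5 divides 60, and φ(10) = 4.

4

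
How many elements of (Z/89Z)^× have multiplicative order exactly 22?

10

φ(89) = 89 − 1 = 88 = 2^3 · 11.
In a cyclic group of order 88, there are φ(d) elements of order d for each divisor d of 88, and zero for non-divisors.
22 = 2 · 11 divides 88, and φ(22) = 10.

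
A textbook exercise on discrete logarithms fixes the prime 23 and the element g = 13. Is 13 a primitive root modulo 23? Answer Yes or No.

φ(23) = 23 − 1 = 22 = 2 · 11.
It suffices to check that the order of 13 is not a proper divisor of 22: compute 13^(22/q) for q ∈ {2, 11}.
13^11 ≡ 1 (mod 23)  [q = 2: ≡ 1 ✗]
13^2 ≡ 8 (mod 23)  [q = 11: ≢ 1 ✓]
The check at q = 2 fails, so 13 generates a proper subgroup.

No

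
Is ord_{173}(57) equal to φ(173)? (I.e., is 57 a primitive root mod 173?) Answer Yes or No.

No

φ(173) = 173 − 1 = 172 = 2^2 · 43.
An element g generates (Z/173Z)^× iff g^(172/q) ≢ 1 (mod 173) for each prime q ∈ {2, 43}.
57^86 ≡ 1 (mod 173)  [q = 2: ≡ 1 ✗]
57^4 ≡ 60 (mod 173)  [q = 43: ≢ 1 ✓]
57^86 ≡ 1 shows ord(57) | 86, strictly less than φ(173); not a primitive root.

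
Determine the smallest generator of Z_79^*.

3

φ(79) = 79 − 1 = 78 = 2 · 3 · 13.
g is a primitive root iff g^(78/q) ≢ 1 (mod 79) for each prime q ∈ {2, 3, 13}.
g = 2: 2^39 ≡ 1 — hits 1, so not a primitive root.
g = 3: 3^39 ≡ 78; 3^26 ≡ 23; 3^6 ≡ 18 — none is 1, so 3 is a primitive root.
The smallest primitive root modulo 79 is 3.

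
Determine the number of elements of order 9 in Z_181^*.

φ(181) = 181 − 1 = 180 = 2^2 · 3^2 · 5.
In a cyclic group of order 180, there are φ(d) elements of order d for each divisor d of 180, and zero for non-divisors.
9 = 3^2 divides 180, and φ(9) = 6.

6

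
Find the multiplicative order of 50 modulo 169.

Since 50 ∈ (Z/169Z)^×, its order divides φ(169) = φ(13^2) = 13·(13−1) = 156 = 2^2 · 3 · 13.
Divisors of 156: 1, 2, 3, 4, 6, 12, 13, 26, 39, 52, 78, 156.
Compute 50^d (mod 169) for the divisors d until we hit 1:
50^1 ≡ 50 (mod 169)
50^2 ≡ 134 (mod 169)
50^3 ≡ 109 (mod 169)
50^4 ≡ 42 (mod 169)
50^6 ≡ 51 (mod 169)
50^12 ≡ 66 (mod 169)
50^13 ≡ 89 (mod 169)
50^26 ≡ 147 (mod 169)
50^39 ≡ 70 (mod 169)
50^52 ≡ 146 (mod 169)
50^78 ≡ 168 (mod 169)
50^156 ≡ 1 (mod 169) ✓
Hence ord(50) = 156.

156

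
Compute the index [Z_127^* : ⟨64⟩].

18

ord(64) | φ(127) = 127 − 1 = 126 = 2 · 3^2 · 7.
Divisors of 126: 1, 2, 3, 6, 7, 9, 14, 18, 21, 42, 63, 126.
Test each divisor d:
64^1 ≡ 64
64^2 ≡ 32
64^3 ≡ 16
64^6 ≡ 2
64^7 ≡ 1
The order of 64 is 7, so the subgroup it generates has 7 elements.
Index = |(Z/127Z)^×| / |⟨64⟩| = 126 / 7 = 18.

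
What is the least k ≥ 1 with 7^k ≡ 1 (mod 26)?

12

The order of 7 must divide φ(26) = φ(2)·φ(13) = 1·12 = 12 = 2^2 · 3.
Divisors of 12: 1, 2, 3, 4, 6, 12.
Test each divisor d:
7^1 ≡ 7
7^2 ≡ 23
7^3 ≡ 5
7^4 ≡ 9
7^6 ≡ 25
7^12 ≡ 1
So ord_26(7) = 12.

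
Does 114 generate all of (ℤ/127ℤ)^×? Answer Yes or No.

Yes

φ(127) = 127 − 1 = 126 = 2 · 3^2 · 7.
Test 114^(126/q) mod 127 for each prime factor q of 126:
114^63 ≡ 126 (mod 127)  [q = 2: ≢ 1 ✓]
114^42 ≡ 107 (mod 127)  [q = 3: ≢ 1 ✓]
114^18 ≡ 64 (mod 127)  [q = 7: ≢ 1 ✓]
None equal 1, so ord_127(114) = 126: 114 is a primitive root.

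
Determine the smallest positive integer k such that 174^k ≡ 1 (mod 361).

342

The order of 174 must divide φ(361) = φ(19^2) = 19·(19−1) = 342 = 2 · 3^2 · 19.
Divisors of 342: 1, 2, 3, 6, 9, 18, 19, 38, 57, 114, 171, 342.
Check 174^d mod 361 for each divisor in increasing order:
174^1 ≡ 174 (mod 361)
174^2 ≡ 313 (mod 361)
174^3 ≡ 312 (mod 361)
174^6 ≡ 235 (mod 361)
174^9 ≡ 37 (mod 361)
174^18 ≡ 286 (mod 361)
174^19 ≡ 307 (mod 361)
174^38 ≡ 28 (mod 361)
174^57 ≡ 293 (mod 361)
174^114 ≡ 292 (mod 361)
174^171 ≡ 360 (mod 361)
174^342 ≡ 1 (mod 361) ✓
So ord_361(174) = 342.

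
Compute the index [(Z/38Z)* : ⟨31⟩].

The order of 31 must divide φ(38) = φ(2)·φ(19) = 1·18 = 18 = 2 · 3^2.
Divisors of 18: 1, 2, 3, 6, 9, 18.
Test each divisor d:
31^1 ≡ 31
31^2 ≡ 11
31^3 ≡ 37
31^6 ≡ 1
The order of 31 is 6, so the subgroup it generates has 6 elements.
The index is φ(38) / ord(31) = 18 / 6 = 3.

3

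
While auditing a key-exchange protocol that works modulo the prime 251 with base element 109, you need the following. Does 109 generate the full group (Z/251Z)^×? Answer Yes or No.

φ(251) = 251 − 1 = 250 = 2 · 5^3.
Test 109^(250/q) mod 251 for each prime factor q of 250:
109^125 ≡ 250 (mod 251)  [q = 2: ≢ 1 ✓]
109^50 ≡ 20 (mod 251)  [q = 5: ≢ 1 ✓]
None equal 1, so ord_251(109) = 250: 109 is a primitive root.

Yes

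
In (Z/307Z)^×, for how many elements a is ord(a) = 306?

96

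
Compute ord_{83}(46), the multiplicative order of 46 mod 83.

ord(46) | φ(83) = 83 − 1 = 82 = 2 · 41.
Divisors of 82: 1, 2, 41, 82.
Check 46^d mod 83 for each divisor in increasing order:
46^1 ≡ 46 (mod 83)
46^2 ≡ 41 (mod 83)
46^41 ≡ 82 (mod 83)
46^82 ≡ 1 (mod 83) ✓
So ord_83(46) = 82.

82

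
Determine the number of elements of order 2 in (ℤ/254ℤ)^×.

1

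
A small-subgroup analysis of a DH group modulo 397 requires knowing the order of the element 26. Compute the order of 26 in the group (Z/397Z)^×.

99

The order of 26 must divide φ(397) = 397 − 1 = 396 = 2^2 · 3^2 · 11.
Divisors of 396: 1, 2, 3, 4, 6, 9, 11, 12, 18, 22, 33, 36, 44, 66, 99, 132, 198, 396.
Evaluate successive powers at the divisors of 396:
26^1 ≡ 26 (mod 397)
26^2 ≡ 279 (mod 397)
26^3 ≡ 108 (mod 397)
26^4 ≡ 29 (mod 397)
26^6 ≡ 151 (mod 397)
26^9 ≡ 31 (mod 397)
26^11 ≡ 312 (mod 397)
26^12 ≡ 172 (mod 397)
26^18 ≡ 167 (mod 397)
26^22 ≡ 79 (mod 397)
26^33 ≡ 34 (mod 397)
26^36 ≡ 99 (mod 397)
26^44 ≡ 286 (mod 397)
26^66 ≡ 362 (mod 397)
26^99 ≡ 1 (mod 397) ✓
Hence ord(26) = 99.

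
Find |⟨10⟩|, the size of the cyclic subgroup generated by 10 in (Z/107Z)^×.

53

By Lagrange's theorem, ord_107(10) divides φ(107) = 107 − 1 = 106 = 2 · 53.
Divisors of 106: 1, 2, 53, 106.
Evaluate successive powers at the divisors of 106:
10^1 ≡ 10 (mod 107)
10^2 ≡ 100 (mod 107)
10^53 ≡ 1 (mod 107) ✓
Therefore the multiplicative order of 10 modulo 107 is 53.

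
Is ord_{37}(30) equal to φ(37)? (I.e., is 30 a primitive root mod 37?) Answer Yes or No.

φ(37) = 37 − 1 = 36 = 2^2 · 3^2.
30 is a primitive root mod 37 iff 30^(φ(37)/q) ≢ 1 for every prime q | φ(37), i.e. q ∈ {2, 3}.
30^18 ≡ 1 (mod 37)  [q = 2: ≡ 1 ✗]
30^12 ≡ 10 (mod 37)  [q = 3: ≢ 1 ✓]
The check at q = 2 fails, so 30 generates a proper subgroup.

No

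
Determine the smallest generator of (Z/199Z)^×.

3

φ(199) = 199 − 1 = 198 = 2 · 3^2 · 11.
g is a primitive root iff g^(198/q) ≢ 1 (mod 199) for each prime q ∈ {2, 3, 11}.
g = 2: 2^99 ≡ 1 — hits 1, so not a primitive root.
g = 3: 3^99 ≡ 198; 3^66 ≡ 106; 3^18 ≡ 125 — none is 1, so 3 is a primitive root.
The smallest primitive root modulo 199 is 3.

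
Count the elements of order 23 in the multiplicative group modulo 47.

φ(47) = 47 − 1 = 46 = 2 · 23.
Since (Z/47Z)^× is cyclic of order 46, the number of elements of order d is φ(d) when d | 46 and 0 otherwise.
23 | 46, and φ(23) = 23 − 1 = 22.

22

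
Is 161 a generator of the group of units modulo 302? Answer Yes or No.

No

φ(302) = φ(2)·φ(151) = 1·150 = 150 = 2 · 3 · 5^2.
161 is a primitive root mod 302 iff 161^(φ(302)/q) ≢ 1 for every prime q | φ(302), i.e. q ∈ {2, 3, 5}.
161^75 ≡ 1 (mod 302)  [q = 2: ≡ 1 ✗]
161^50 ≡ 269 (mod 302)  [q = 3: ≢ 1 ✓]
161^30 ≡ 159 (mod 302)  [q = 5: ≢ 1 ✓]
Since 161^75 ≡ 1, the order of 161 divides 75 < 150, so 161 is not a primitive root.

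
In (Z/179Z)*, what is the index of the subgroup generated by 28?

1

By Lagrange's theorem, ord_179(28) divides φ(179) = 179 − 1 = 178 = 2 · 89.
Divisors of 178: 1, 2, 89, 178.
Test each divisor d:
28^1 ≡ 28 (mod 179)
28^2 ≡ 68 (mod 179)
28^89 ≡ 178 (mod 179)
28^178 ≡ 1 (mod 179) ✓
So ord_179(28) = 178, hence |⟨28⟩| = 178.
The index is φ(179) / ord(28) = 178 / 178 = 1.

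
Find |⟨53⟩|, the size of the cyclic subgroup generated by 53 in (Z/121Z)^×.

55

ord(53) | φ(121) = φ(11^2) = 11·(11−1) = 110 = 2 · 5 · 11.
Divisors of 110: 1, 2, 5, 10, 11, 22, 55, 110.
Evaluate successive powers at the divisors of 110:
53^1 ≡ 53 (mod 121)
53^2 ≡ 26 (mod 121)
53^5 ≡ 12 (mod 121)
53^10 ≡ 23 (mod 121)
53^11 ≡ 9 (mod 121)
53^22 ≡ 81 (mod 121)
53^55 ≡ 1 (mod 121) ✓
The smallest such exponent is 55, so the order of 53 is 55.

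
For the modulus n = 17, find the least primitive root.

3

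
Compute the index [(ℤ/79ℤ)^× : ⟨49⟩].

ord(49) | φ(79) = 79 − 1 = 78 = 2 · 3 · 13.
Divisors of 78: 1, 2, 3, 6, 13, 26, 39, 78.
Evaluate successive powers at the divisors of 78:
49^1 ≡ 49 (mod 79)
49^2 ≡ 31 (mod 79)
49^3 ≡ 18 (mod 79)
49^6 ≡ 8 (mod 79)
49^13 ≡ 55 (mod 79)
49^26 ≡ 23 (mod 79)
49^39 ≡ 1 (mod 79) ✓
Thus |⟨49⟩| = ord(49) = 39.
[(Z/79Z)^× : ⟨49⟩] = 78/39 = 2.

2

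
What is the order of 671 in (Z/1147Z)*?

Since 671 ∈ (Z/1147Z)^×, its order divides φ(1147) = φ(31·37) = (31−1)·(37−1) = 30·36 = 1080 = 2^3 · 3^3 · 5.
Divisors of 1080: 1, 2, 3, 4, 5, 6, 8, 9, 10, 12, 15, 18, 20, 24, 27, 30, 36, 40, 45, 54, 60, 72, 90, 108, 120, 135, 180, 216, 270, 360, 540, 1080.
Check 671^d mod 1147 for each divisor in increasing order:
671^1 ≡ 671
671^2 ≡ 617
671^3 ≡ 1087
671^4 ≡ 1032
671^5 ≡ 831
671^6 ≡ 159
671^8 ≡ 608
671^9 ≡ 783
671^10 ≡ 67
671^12 ≡ 47
671^15 ≡ 621
671^18 ≡ 591
671^20 ≡ 1048
671^24 ≡ 1062
671^27 ≡ 512
671^30 ≡ 249
671^36 ≡ 593
671^40 ≡ 625
671^45 ≡ 931
671^54 ≡ 628
671^60 ≡ 63
671^72 ≡ 667
671^90 ≡ 776
671^108 ≡ 963
671^120 ≡ 528
671^135 ≡ 993
671^180 ≡ 1
So ord_1147(671) = 180.

180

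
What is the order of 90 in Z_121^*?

By Lagrange's theorem, ord_121(90) divides φ(121) = φ(11^2) = 11·(11−1) = 110 = 2 · 5 · 11.
Divisors of 110: 1, 2, 5, 10, 11, 22, 55, 110.
Check 90^d mod 121 for each divisor in increasing order:
90^1 ≡ 90 (mod 121)
90^2 ≡ 114 (mod 121)
90^5 ≡ 54 (mod 121)
90^10 ≡ 12 (mod 121)
90^11 ≡ 112 (mod 121)
90^22 ≡ 81 (mod 121)
90^55 ≡ 120 (mod 121)
90^110 ≡ 1 (mod 121) ✓
So ord_121(90) = 110.

110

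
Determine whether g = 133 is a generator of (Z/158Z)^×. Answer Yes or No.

Yes

φ(158) = φ(2)·φ(79) = 1·78 = 78 = 2 · 3 · 13.
133 is a primitive root mod 158 iff 133^(φ(158)/q) ≢ 1 for every prime q | φ(158), i.e. q ∈ {2, 3, 13}.
133^39 ≡ 157 (mod 158)  [q = 2: ≢ 1 ✓]
133^26 ≡ 23 (mod 158)  [q = 3: ≢ 1 ✓]
133^6 ≡ 131 (mod 158)  [q = 13: ≢ 1 ✓]
None equal 1, so ord_158(133) = 78: 133 is a primitive root.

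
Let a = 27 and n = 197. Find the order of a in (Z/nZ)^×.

196

Since 27 ∈ (Z/197Z)^×, its order divides φ(197) = 197 − 1 = 196 = 2^2 · 7^2.
Divisors of 196: 1, 2, 4, 7, 14, 28, 49, 98, 196.
Compute 27^d (mod 197) for the divisors d until we hit 1:
27^1 ≡ 27
27^2 ≡ 138
27^4 ≡ 132
27^7 ≡ 120
27^14 ≡ 19
27^28 ≡ 164
27^49 ≡ 14
27^98 ≡ 196
27^196 ≡ 1
So ord_197(27) = 196.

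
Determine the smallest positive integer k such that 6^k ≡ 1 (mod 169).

By Lagrange's theorem, ord_169(6) divides φ(169) = φ(13^2) = 13·(13−1) = 156 = 2^2 · 3 · 13.
Divisors of 156: 1, 2, 3, 4, 6, 12, 13, 26, 39, 52, 78, 156.
Test each divisor d:
6^1 ≡ 6 (mod 169)
6^2 ≡ 36 (mod 169)
6^3 ≡ 47 (mod 169)
6^4 ≡ 113 (mod 169)
6^6 ≡ 12 (mod 169)
6^12 ≡ 144 (mod 169)
6^13 ≡ 19 (mod 169)
6^26 ≡ 23 (mod 169)
6^39 ≡ 99 (mod 169)
6^52 ≡ 22 (mod 169)
6^78 ≡ 168 (mod 169)
6^156 ≡ 1 (mod 169) ✓
So ord_169(6) = 156.

156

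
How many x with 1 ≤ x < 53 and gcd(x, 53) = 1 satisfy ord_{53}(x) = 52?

24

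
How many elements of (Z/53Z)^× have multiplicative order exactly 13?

φ(53) = 53 − 1 = 52 = 2^2 · 13.
(Z/53Z)^× is cyclic (|G| = 52); a cyclic group of order m has exactly φ(d) elements of each order d | m, and none otherwise.
13 | 52, and φ(13) = 13 − 1 = 12.

12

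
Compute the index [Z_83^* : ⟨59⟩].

ord(59) | φ(83) = 83 − 1 = 82 = 2 · 41.
Divisors of 82: 1, 2, 41, 82.
Evaluate successive powers at the divisors of 82:
59^1 ≡ 59 (mod 83)
59^2 ≡ 78 (mod 83)
59^41 ≡ 1 (mod 83) ✓
So ord_83(59) = 41, hence |⟨59⟩| = 41.
[(Z/83Z)^× : ⟨59⟩] = 82/41 = 2.

2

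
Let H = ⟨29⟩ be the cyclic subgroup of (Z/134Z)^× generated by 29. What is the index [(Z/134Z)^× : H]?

22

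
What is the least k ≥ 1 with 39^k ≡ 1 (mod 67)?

ord(39) | φ(67) = 67 − 1 = 66 = 2 · 3 · 11.
Divisors of 66: 1, 2, 3, 6, 11, 22, 33, 66.
Test each divisor d:
39^1 ≡ 39
39^2 ≡ 47
39^3 ≡ 24
39^6 ≡ 40
39^11 ≡ 29
39^22 ≡ 37
39^33 ≡ 1
The smallest such exponent is 33, so the order of 39 is 33.

33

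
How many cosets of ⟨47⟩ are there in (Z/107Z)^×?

2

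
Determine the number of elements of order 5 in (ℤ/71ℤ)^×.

4

φ(71) = 71 − 1 = 70 = 2 · 5 · 7.
In a cyclic group of order 70, there are φ(d) elements of order d for each divisor d of 70, and zero for non-divisors.
5 | 70, and φ(5) = 5 − 1 = 4.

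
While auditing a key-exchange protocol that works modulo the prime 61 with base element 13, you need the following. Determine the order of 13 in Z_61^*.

3

By Lagrange's theorem, ord_61(13) divides φ(61) = 61 − 1 = 60 = 2^2 · 3 · 5.
Divisors of 60: 1, 2, 3, 4, 5, 6, 10, 12, 15, 20, 30, 60.
Compute 13^d (mod 61) for the divisors d until we hit 1:
13^1 ≡ 13
13^2 ≡ 47
13^3 ≡ 1
So ord_61(13) = 3.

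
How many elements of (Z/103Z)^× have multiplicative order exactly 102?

32

φ(103) = 103 − 1 = 102 = 2 · 3 · 17.
Since (Z/103Z)^× is cyclic of order 102, the number of elements of order d is φ(d) when d | 102 and 0 otherwise.
102 = 2 · 3 · 17 divides 102, and φ(102) = 32.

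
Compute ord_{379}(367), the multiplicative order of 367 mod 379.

189

The order of 367 must divide φ(379) = 379 − 1 = 378 = 2 · 3^3 · 7.
Divisors of 378: 1, 2, 3, 6, 7, 9, 14, 18, 21, 27, 42, 54, 63, 126, 189, 378.
Test each divisor d:
367^1 ≡ 367
367^2 ≡ 144
367^3 ≡ 167
367^6 ≡ 222
367^7 ≡ 368
367^9 ≡ 311
367^14 ≡ 121
367^18 ≡ 76
367^21 ≡ 185
367^27 ≡ 138
367^42 ≡ 115
367^54 ≡ 94
367^63 ≡ 51
367^126 ≡ 327
367^189 ≡ 1
The smallest such exponent is 189, so the order of 367 is 189.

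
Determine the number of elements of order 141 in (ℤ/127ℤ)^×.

0

φ(127) = 127 − 1 = 126 = 2 · 3^2 · 7.
(Z/127Z)^× is cyclic (|G| = 126); a cyclic group of order m has exactly φ(d) elements of each order d | m, and none otherwise.
Since 141 ∤ 126, the count is 0.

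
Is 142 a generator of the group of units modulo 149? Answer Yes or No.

No

φ(149) = 149 − 1 = 148 = 2^2 · 37.
Test 142^(148/q) mod 149 for each prime factor q of 148:
142^74 ≡ 1 (mod 149)  [q = 2: ≡ 1 ✗]
142^4 ≡ 17 (mod 149)  [q = 37: ≢ 1 ✓]
Since 142^74 ≡ 1, the order of 142 divides 74 < 148, so 142 is not a primitive root.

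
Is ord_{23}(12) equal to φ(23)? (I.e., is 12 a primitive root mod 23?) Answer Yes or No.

No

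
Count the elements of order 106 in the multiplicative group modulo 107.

φ(107) = 107 − 1 = 106 = 2 · 53.
In a cyclic group of order 106, there are φ(d) elements of order d for each divisor d of 106, and zero for non-divisors.
106 = 2 · 53 divides 106, and φ(106) = 52.

52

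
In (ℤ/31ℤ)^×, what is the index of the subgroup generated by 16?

Since 16 ∈ (Z/31Z)^×, its order divides φ(31) = 31 − 1 = 30 = 2 · 3 · 5.
Divisors of 30: 1, 2, 3, 5, 6, 10, 15, 30.
Test each divisor d:
16^1 ≡ 16 (mod 31)
16^2 ≡ 8 (mod 31)
16^3 ≡ 4 (mod 31)
16^5 ≡ 1 (mod 31) ✓
So ord_31(16) = 5, hence |⟨16⟩| = 5.
[(Z/31Z)^× : ⟨16⟩] = 30/5 = 6.

6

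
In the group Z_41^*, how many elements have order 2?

φ(41) = 41 − 1 = 40 = 2^3 · 5.
Since (Z/41Z)^× is cyclic of order 40, the number of elements of order d is φ(d) when d | 40 and 0 otherwise.
2 | 40, and φ(2) = 2 − 1 = 1.

1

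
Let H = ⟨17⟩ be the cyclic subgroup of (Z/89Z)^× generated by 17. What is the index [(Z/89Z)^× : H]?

ord(17) | φ(89) = 89 − 1 = 88 = 2^3 · 11.
Divisors of 88: 1, 2, 4, 8, 11, 22, 44, 88.
Compute 17^d (mod 89) for the divisors d until we hit 1:
17^1 ≡ 17 (mod 89)
17^2 ≡ 22 (mod 89)
17^4 ≡ 39 (mod 89)
17^8 ≡ 8 (mod 89)
17^11 ≡ 55 (mod 89)
17^22 ≡ 88 (mod 89)
17^44 ≡ 1 (mod 89) ✓
The order of 17 is 44, so the subgroup it generates has 44 elements.
The index is φ(89) / ord(17) = 88 / 44 = 2.

2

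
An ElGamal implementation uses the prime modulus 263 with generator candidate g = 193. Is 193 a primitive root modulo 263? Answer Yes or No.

Yes

φ(263) = 263 − 1 = 262 = 2 · 131.
An element g generates (Z/263Z)^× iff g^(262/q) ≢ 1 (mod 263) for each prime q ∈ {2, 131}.
193^131 ≡ 262 (mod 263)  [q = 2: ≢ 1 ✓]
193^2 ≡ 166 (mod 263)  [q = 131: ≢ 1 ✓]
Every test exponent gives a nontrivial residue, hence 193 generates the full group.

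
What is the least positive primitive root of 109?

6

φ(109) = 109 − 1 = 108 = 2^2 · 3^3.
g is a primitive root iff g^(108/q) ≢ 1 (mod 109) for each prime q ∈ {2, 3}.
g = 2: 2^54 ≡ 108; 2^36 ≡ 1 — hits 1, so not a primitive root.
g = 3: 3^54 ≡ 1 — hits 1, so not a primitive root.
g = 4: 4^54 ≡ 1 — hits 1, so not a primitive root.
g = 5: 5^54 ≡ 1 — hits 1, so not a primitive root.
g = 6: 6^54 ≡ 108; 6^36 ≡ 63 — none is 1, so 6 is a primitive root.
So 6 is the smallest generator of (Z/109Z)^×.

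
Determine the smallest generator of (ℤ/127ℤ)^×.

φ(127) = 127 − 1 = 126 = 2 · 3^2 · 7.
Test candidates g = 2, 3, … against the prime factors q ∈ {2, 3, 7} of φ(127): g is a generator iff g^(126/q) ≢ 1 for every such q.
g = 2: 2^63 ≡ 1 — hits 1, so not a primitive root.
g = 3: 3^63 ≡ 126; 3^42 ≡ 107; 3^18 ≡ 4 — none is 1, so 3 is a primitive root.
Hence the least primitive root of 127 is 3.

3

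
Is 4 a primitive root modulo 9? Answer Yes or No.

φ(9) = φ(3^2) = 3·(3−1) = 6 = 2 · 3.
4 is a primitive root mod 9 iff 4^(φ(9)/q) ≢ 1 for every prime q | φ(9), i.e. q ∈ {2, 3}.
4^3 ≡ 1 (mod 9)  [q = 2: ≡ 1 ✗]
4^2 ≡ 7 (mod 9)  [q = 3: ≢ 1 ✓]
The check at q = 2 fails, so 4 generates a proper subgroup.

No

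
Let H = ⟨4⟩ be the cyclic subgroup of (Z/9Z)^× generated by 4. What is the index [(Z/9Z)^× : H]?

2

The order of 4 must divide φ(9) = φ(3^2) = 3·(3−1) = 6 = 2 · 3.
Divisors of 6: 1, 2, 3, 6.
Evaluate successive powers at the divisors of 6:
4^1 ≡ 4 (mod 9)
4^2 ≡ 7 (mod 9)
4^3 ≡ 1 (mod 9) ✓
The order of 4 is 3, so the subgroup it generates has 3 elements.
The index is φ(9) / ord(4) = 6 / 3 = 2.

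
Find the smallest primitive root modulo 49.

3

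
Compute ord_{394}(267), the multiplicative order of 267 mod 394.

Since 267 ∈ (Z/394Z)^×, its order divides φ(394) = φ(2)·φ(197) = 1·196 = 196 = 2^2 · 7^2.
Divisors of 196: 1, 2, 4, 7, 14, 28, 49, 98, 196.
Evaluate successive powers at the divisors of 196:
267^1 ≡ 267
267^2 ≡ 369
267^4 ≡ 231
267^7 ≡ 191
267^14 ≡ 233
267^28 ≡ 311
267^49 ≡ 1
So ord_394(267) = 49.

49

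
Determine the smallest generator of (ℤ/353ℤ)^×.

3

φ(353) = 353 − 1 = 352 = 2^5 · 11.
g is a primitive root iff g^(352/q) ≢ 1 (mod 353) for each prime q ∈ {2, 11}.
g = 2: 2^176 ≡ 1 — hits 1, so not a primitive root.
g = 3: 3^176 ≡ 352; 3^32 ≡ 140 — none is 1, so 3 is a primitive root.
So 3 is the smallest generator of (Z/353Z)^×.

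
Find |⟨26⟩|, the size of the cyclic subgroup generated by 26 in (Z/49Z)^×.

42

ord(26) | φ(49) = φ(7^2) = 7·(7−1) = 42 = 2 · 3 · 7.
Divisors of 42: 1, 2, 3, 6, 7, 14, 21, 42.
Evaluate successive powers at the divisors of 42:
26^1 ≡ 26
26^2 ≡ 39
26^3 ≡ 34
26^6 ≡ 29
26^7 ≡ 19
26^14 ≡ 18
26^21 ≡ 48
26^42 ≡ 1
Therefore the multiplicative order of 26 modulo 49 is 42.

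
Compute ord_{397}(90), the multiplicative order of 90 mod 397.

Since 90 ∈ (Z/397Z)^×, its order divides φ(397) = 397 − 1 = 396 = 2^2 · 3^2 · 11.
Divisors of 396: 1, 2, 3, 4, 6, 9, 11, 12, 18, 22, 33, 36, 44, 66, 99, 132, 198, 396.
Evaluate successive powers at the divisors of 396:
90^1 ≡ 90
90^2 ≡ 160
90^3 ≡ 108
90^4 ≡ 192
90^6 ≡ 151
90^9 ≡ 31
90^11 ≡ 196
90^12 ≡ 172
90^18 ≡ 167
90^22 ≡ 304
90^33 ≡ 34
90^36 ≡ 99
90^44 ≡ 312
90^66 ≡ 362
90^99 ≡ 1
Hence ord(90) = 99.

99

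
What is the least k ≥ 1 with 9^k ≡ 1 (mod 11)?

5

ord(9) | φ(11) = 11 − 1 = 10 = 2 · 5.
Divisors of 10: 1, 2, 5, 10.
Test each divisor d:
9^1 ≡ 9 (mod 11)
9^2 ≡ 4 (mod 11)
9^5 ≡ 1 (mod 11) ✓
So ord_11(9) = 5.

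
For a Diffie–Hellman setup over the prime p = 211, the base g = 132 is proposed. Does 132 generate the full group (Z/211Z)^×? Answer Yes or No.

No

φ(211) = 211 − 1 = 210 = 2 · 3 · 5 · 7.
132 is a primitive root mod 211 iff 132^(φ(211)/q) ≢ 1 for every prime q | φ(211), i.e. q ∈ {2, 3, 5, 7}.
132^105 ≡ 210 (mod 211)  [q = 2: ≢ 1 ✓]
132^70 ≡ 1 (mod 211)  [q = 3: ≡ 1 ✗]
132^42 ≡ 55 (mod 211)  [q = 5: ≢ 1 ✓]
132^30 ≡ 148 (mod 211)  [q = 7: ≢ 1 ✓]
The check at q = 3 fails, so 132 generates a proper subgroup.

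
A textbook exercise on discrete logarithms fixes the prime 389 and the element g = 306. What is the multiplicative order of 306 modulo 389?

388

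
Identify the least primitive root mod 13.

2

φ(13) = 13 − 1 = 12 = 2^2 · 3.
Test candidates g = 2, 3, … against the prime factors q ∈ {2, 3} of φ(13): g is a generator iff g^(12/q) ≢ 1 for every such q.
g = 2: 2^6 ≡ 12; 2^4 ≡ 3 — none is 1, so 2 is a primitive root.
The smallest primitive root modulo 13 is 2.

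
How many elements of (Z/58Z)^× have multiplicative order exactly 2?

1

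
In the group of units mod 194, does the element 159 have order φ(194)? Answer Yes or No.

No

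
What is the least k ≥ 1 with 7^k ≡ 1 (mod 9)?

By Lagrange's theorem, ord_9(7) divides φ(9) = φ(3^2) = 3·(3−1) = 6 = 2 · 3.
Divisors of 6: 1, 2, 3, 6.
Check 7^d mod 9 for each divisor in increasing order:
7^1 ≡ 7 (mod 9)
7^2 ≡ 4 (mod 9)
7^3 ≡ 1 (mod 9) ✓
So ord_9(7) = 3.

3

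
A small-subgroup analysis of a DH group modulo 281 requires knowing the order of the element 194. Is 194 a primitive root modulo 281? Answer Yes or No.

φ(281) = 281 − 1 = 280 = 2^3 · 5 · 7.
Test 194^(280/q) mod 281 for each prime factor q of 280:
194^140 ≡ 280 (mod 281)  [q = 2: ≢ 1 ✓]
194^56 ≡ 153 (mod 281)  [q = 5: ≢ 1 ✓]
194^40 ≡ 59 (mod 281)  [q = 7: ≢ 1 ✓]
None equal 1, so ord_281(194) = 280: 194 is a primitive root.

Yes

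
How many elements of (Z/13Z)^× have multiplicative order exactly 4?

φ(13) = 13 − 1 = 12 = 2^2 · 3.
Since (Z/13Z)^× is cyclic of order 12, the number of elements of order d is φ(d) when d | 12 and 0 otherwise.
4 = 2^2 divides 12, and φ(4) = 2.

2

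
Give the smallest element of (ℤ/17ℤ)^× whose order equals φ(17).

φ(17) = 17 − 1 = 16 = 2^4.
g is a primitive root iff g^(16/q) ≢ 1 (mod 17) for each prime q ∈ {2}.
g = 2: 2^8 ≡ 1 — hits 1, so not a primitive root.
g = 3: 3^8 ≡ 16 — none is 1, so 3 is a primitive root.
So 3 is the smallest generator of (Z/17Z)^×.

3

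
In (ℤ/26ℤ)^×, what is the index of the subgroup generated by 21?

Since 21 ∈ (Z/26Z)^×, its order divides φ(26) = φ(2)·φ(13) = 1·12 = 12 = 2^2 · 3.
Divisors of 12: 1, 2, 3, 4, 6, 12.
Evaluate successive powers at the divisors of 12:
21^1 ≡ 21
21^2 ≡ 25
21^3 ≡ 5
21^4 ≡ 1
So ord_26(21) = 4, hence |⟨21⟩| = 4.
The index is φ(26) / ord(21) = 12 / 4 = 3.

3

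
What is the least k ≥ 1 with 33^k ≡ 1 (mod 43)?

42

ord(33) | φ(43) = 43 − 1 = 42 = 2 · 3 · 7.
Divisors of 42: 1, 2, 3, 6, 7, 14, 21, 42.
Test each divisor d:
33^1 ≡ 33 (mod 43)
33^2 ≡ 14 (mod 43)
33^3 ≡ 32 (mod 43)
33^6 ≡ 35 (mod 43)
33^7 ≡ 37 (mod 43)
33^14 ≡ 36 (mod 43)
33^21 ≡ 42 (mod 43)
33^42 ≡ 1 (mod 43) ✓
Therefore the multiplicative order of 33 modulo 43 is 42.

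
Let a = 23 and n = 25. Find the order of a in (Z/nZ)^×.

20

Since 23 ∈ (Z/25Z)^×, its order divides φ(25) = φ(5^2) = 5·(5−1) = 20 = 2^2 · 5.
Divisors of 20: 1, 2, 4, 5, 10, 20.
Evaluate successive powers at the divisors of 20:
23^1 ≡ 23 (mod 25)
23^2 ≡ 4 (mod 25)
23^4 ≡ 16 (mod 25)
23^5 ≡ 18 (mod 25)
23^10 ≡ 24 (mod 25)
23^20 ≡ 1 (mod 25) ✓
The smallest such exponent is 20, so the order of 23 is 20.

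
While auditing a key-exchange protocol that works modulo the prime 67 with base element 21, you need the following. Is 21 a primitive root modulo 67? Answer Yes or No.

No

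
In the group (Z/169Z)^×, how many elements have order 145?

φ(169) = φ(13^2) = 13·(13−1) = 156 = 2^2 · 3 · 13.
In a cyclic group of order 156, there are φ(d) elements of order d for each divisor d of 156, and zero for non-divisors.
Here 156 is not a multiple of 145, so there are no elements of order 145.

0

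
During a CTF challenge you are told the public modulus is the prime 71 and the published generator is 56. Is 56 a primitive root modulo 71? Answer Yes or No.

φ(71) = 71 − 1 = 70 = 2 · 5 · 7.
An element g generates (Z/71Z)^× iff g^(70/q) ≢ 1 (mod 71) for each prime q ∈ {2, 5, 7}.
56^35 ≡ 70 (mod 71)  [q = 2: ≢ 1 ✓]
56^14 ≡ 25 (mod 71)  [q = 5: ≢ 1 ✓]
56^10 ≡ 48 (mod 71)  [q = 7: ≢ 1 ✓]
None equal 1, so ord_71(56) = 70: 56 is a primitive root.

Yes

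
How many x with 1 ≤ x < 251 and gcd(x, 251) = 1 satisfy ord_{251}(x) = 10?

φ(251) = 251 − 1 = 250 = 2 · 5^3.
(Z/251Z)^× is cyclic (|G| = 250); a cyclic group of order m has exactly φ(d) elements of each order d | m, and none otherwise.
10 = 2 · 5 divides 250, and φ(10) = 4.

4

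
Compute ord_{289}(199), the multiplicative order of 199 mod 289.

ord(199) | φ(289) = φ(17^2) = 17·(17−1) = 272 = 2^4 · 17.
Divisors of 272: 1, 2, 4, 8, 16, 17, 34, 68, 136, 272.
Compute 199^d (mod 289) for the divisors d until we hit 1:
199^1 ≡ 199 (mod 289)
199^2 ≡ 8 (mod 289)
199^4 ≡ 64 (mod 289)
199^8 ≡ 50 (mod 289)
199^16 ≡ 188 (mod 289)
199^17 ≡ 131 (mod 289)
199^34 ≡ 110 (mod 289)
199^68 ≡ 251 (mod 289)
199^136 ≡ 288 (mod 289)
199^272 ≡ 1 (mod 289) ✓
Therefore the multiplicative order of 199 modulo 289 is 272.

272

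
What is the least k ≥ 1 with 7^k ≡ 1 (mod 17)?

16

By Lagrange's theorem, ord_17(7) divides φ(17) = 17 − 1 = 16 = 2^4.
Divisors of 16: 1, 2, 4, 8, 16.
Test each divisor d:
7^1 ≡ 7 (mod 17)
7^2 ≡ 15 (mod 17)
7^4 ≡ 4 (mod 17)
7^8 ≡ 16 (mod 17)
7^16 ≡ 1 (mod 17) ✓
Hence ord(7) = 16.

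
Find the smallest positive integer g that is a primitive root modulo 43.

φ(43) = 43 − 1 = 42 = 2 · 3 · 7.
g is a primitive root iff g^(42/q) ≢ 1 (mod 43) for each prime q ∈ {2, 3, 7}.
g = 2: 2^21 ≡ 42; 2^14 ≡ 1 — hits 1, so not a primitive root.
g = 3: 3^21 ≡ 42; 3^14 ≡ 36; 3^6 ≡ 41 — none is 1, so 3 is a primitive root.
The smallest primitive root modulo 43 is 3.

3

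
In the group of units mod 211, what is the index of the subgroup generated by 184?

The order of 184 must divide φ(211) = 211 − 1 = 210 = 2 · 3 · 5 · 7.
Divisors of 210: 1, 2, 3, 5, 6, 7, 10, 14, 15, 21, 30, 35, 42, 70, 105, 210.
Test each divisor d:
184^1 ≡ 184
184^2 ≡ 96
184^3 ≡ 151
184^5 ≡ 148
184^6 ≡ 13
184^7 ≡ 71
184^10 ≡ 171
184^14 ≡ 188
184^15 ≡ 199
184^21 ≡ 55
184^30 ≡ 144
184^35 ≡ 1
So ord_211(184) = 35, hence |⟨184⟩| = 35.
Index = |(Z/211Z)^×| / |⟨184⟩| = 210 / 35 = 6.

6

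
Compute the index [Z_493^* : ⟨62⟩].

4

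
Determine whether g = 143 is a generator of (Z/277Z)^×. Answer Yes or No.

φ(277) = 277 − 1 = 276 = 2^2 · 3 · 23.
Test 143^(276/q) mod 277 for each prime factor q of 276:
143^138 ≡ 276 (mod 277)  [q = 2: ≢ 1 ✓]
143^92 ≡ 116 (mod 277)  [q = 3: ≢ 1 ✓]
143^12 ≡ 236 (mod 277)  [q = 23: ≢ 1 ✓]
None equal 1, so ord_277(143) = 276: 143 is a primitive root.

Yes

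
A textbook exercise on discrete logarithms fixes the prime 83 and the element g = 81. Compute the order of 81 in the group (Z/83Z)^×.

41

ord(81) | φ(83) = 83 − 1 = 82 = 2 · 41.
Divisors of 82: 1, 2, 41, 82.
Test each divisor d:
81^1 ≡ 81 (mod 83)
81^2 ≡ 4 (mod 83)
81^41 ≡ 1 (mod 83) ✓
Hence ord(81) = 41.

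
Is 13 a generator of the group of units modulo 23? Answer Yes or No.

No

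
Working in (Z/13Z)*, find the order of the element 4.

ord(4) | φ(13) = 13 − 1 = 12 = 2^2 · 3.
Divisors of 12: 1, 2, 3, 4, 6, 12.
Test each divisor d:
4^1 ≡ 4
4^2 ≡ 3
4^3 ≡ 12
4^4 ≡ 9
4^6 ≡ 1
So ord_13(4) = 6.

6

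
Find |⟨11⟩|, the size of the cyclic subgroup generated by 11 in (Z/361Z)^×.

57

Since 11 ∈ (Z/361Z)^×, its order divides φ(361) = φ(19^2) = 19·(19−1) = 342 = 2 · 3^2 · 19.
Divisors of 342: 1, 2, 3, 6, 9, 18, 19, 38, 57, 114, 171, 342.
Compute 11^d (mod 361) for the divisors d until we hit 1:
11^1 ≡ 11
11^2 ≡ 121
11^3 ≡ 248
11^6 ≡ 134
11^9 ≡ 20
11^18 ≡ 39
11^19 ≡ 68
11^38 ≡ 292
11^57 ≡ 1
So ord_361(11) = 57.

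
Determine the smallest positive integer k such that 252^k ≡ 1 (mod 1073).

ord(252) | φ(1073) = φ(29·37) = (29−1)·(37−1) = 28·36 = 1008 = 2^4 · 3^2 · 7.
Divisors of 1008: 1, 2, 3, 4, 6, 7, 8, 9, 12, 14, 16, 18, 21, 24, 28, 36, 42, 48, 56, 63, 72, 84, 112, 126, 144, 168, 252, 336, 504, 1008.
Test each divisor d:
252^1 ≡ 252 (mod 1073)
252^2 ≡ 197 (mod 1073)
252^3 ≡ 286 (mod 1073)
252^4 ≡ 181 (mod 1073)
252^6 ≡ 248 (mod 1073)
252^7 ≡ 262 (mod 1073)
252^8 ≡ 571 (mod 1073)
252^9 ≡ 110 (mod 1073)
252^12 ≡ 343 (mod 1073)
252^14 ≡ 1045 (mod 1073)
252^16 ≡ 922 (mod 1073)
252^18 ≡ 297 (mod 1073)
252^21 ≡ 175 (mod 1073)
252^24 ≡ 692 (mod 1073)
252^28 ≡ 784 (mod 1073)
252^36 ≡ 223 (mod 1073)
252^42 ≡ 581 (mod 1073)
252^48 ≡ 306 (mod 1073)
252^56 ≡ 900 (mod 1073)
252^63 ≡ 813 (mod 1073)
252^72 ≡ 371 (mod 1073)
252^84 ≡ 639 (mod 1073)
252^112 ≡ 958 (mod 1073)
252^126 ≡ 1 (mod 1073) ✓
The smallest such exponent is 126, so the order of 252 is 126.

126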